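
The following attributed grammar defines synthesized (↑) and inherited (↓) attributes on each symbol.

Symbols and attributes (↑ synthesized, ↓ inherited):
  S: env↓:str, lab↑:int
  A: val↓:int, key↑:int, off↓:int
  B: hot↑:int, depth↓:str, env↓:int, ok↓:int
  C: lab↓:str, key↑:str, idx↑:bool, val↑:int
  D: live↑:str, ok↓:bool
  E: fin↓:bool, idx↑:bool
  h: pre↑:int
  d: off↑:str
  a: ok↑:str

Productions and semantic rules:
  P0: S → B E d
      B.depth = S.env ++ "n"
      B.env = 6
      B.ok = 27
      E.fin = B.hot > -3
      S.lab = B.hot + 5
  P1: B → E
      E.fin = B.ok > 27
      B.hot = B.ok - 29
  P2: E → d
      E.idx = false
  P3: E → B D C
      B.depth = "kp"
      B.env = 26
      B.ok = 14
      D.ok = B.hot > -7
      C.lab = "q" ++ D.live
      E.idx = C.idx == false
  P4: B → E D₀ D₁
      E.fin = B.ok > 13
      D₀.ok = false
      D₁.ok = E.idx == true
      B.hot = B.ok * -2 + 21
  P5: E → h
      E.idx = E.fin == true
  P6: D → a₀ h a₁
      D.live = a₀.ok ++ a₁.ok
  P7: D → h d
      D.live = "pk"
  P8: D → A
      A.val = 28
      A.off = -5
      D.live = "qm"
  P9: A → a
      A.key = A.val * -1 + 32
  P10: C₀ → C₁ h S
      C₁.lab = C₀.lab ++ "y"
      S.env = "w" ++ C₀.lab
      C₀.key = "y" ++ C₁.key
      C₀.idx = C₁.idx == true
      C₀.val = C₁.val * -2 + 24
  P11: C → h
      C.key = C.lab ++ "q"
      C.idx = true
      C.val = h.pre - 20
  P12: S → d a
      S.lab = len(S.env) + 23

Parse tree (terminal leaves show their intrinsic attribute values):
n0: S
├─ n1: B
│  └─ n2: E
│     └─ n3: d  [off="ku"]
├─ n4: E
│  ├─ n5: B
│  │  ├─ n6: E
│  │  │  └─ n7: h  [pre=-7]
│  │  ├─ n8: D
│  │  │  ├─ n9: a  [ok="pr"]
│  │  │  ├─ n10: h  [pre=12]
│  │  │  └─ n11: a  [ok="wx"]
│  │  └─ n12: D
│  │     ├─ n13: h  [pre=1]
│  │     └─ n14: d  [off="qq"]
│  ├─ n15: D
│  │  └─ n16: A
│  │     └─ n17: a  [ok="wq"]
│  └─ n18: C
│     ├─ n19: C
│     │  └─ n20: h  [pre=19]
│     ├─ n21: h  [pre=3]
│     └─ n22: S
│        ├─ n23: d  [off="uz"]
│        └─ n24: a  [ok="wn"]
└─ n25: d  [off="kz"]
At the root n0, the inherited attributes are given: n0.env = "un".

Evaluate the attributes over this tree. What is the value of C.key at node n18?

1. n0.env = "un"  [given at root]
2. n1.depth = "unn"  [S.env ++ "n"]
3. n1.env = 6  [6]
4. n1.ok = 27  [27]
5. n2.fin = false  [B.ok > 27]
6. n3.off = "ku"  [terminal]
7. n2.idx = false  [false]
8. n1.hot = -2  [B.ok - 29]
9. n4.fin = true  [B.hot > -3]
10. n5.depth = "kp"  ["kp"]
11. n5.env = 26  [26]
12. n5.ok = 14  [14]
13. n6.fin = true  [B.ok > 13]
14. n7.pre = -7  [terminal]
15. n6.idx = true  [E.fin == true]
16. n8.ok = false  [false]
17. n9.ok = "pr"  [terminal]
18. n10.pre = 12  [terminal]
19. n11.ok = "wx"  [terminal]
20. n8.live = "prwx"  [a₀.ok ++ a₁.ok]
21. n12.ok = true  [E.idx == true]
22. n13.pre = 1  [terminal]
23. n14.off = "qq"  [terminal]
24. n12.live = "pk"  ["pk"]
25. n5.hot = -7  [B.ok * -2 + 21]
26. n15.ok = false  [B.hot > -7]
27. n16.val = 28  [28]
28. n16.off = -5  [-5]
29. n17.ok = "wq"  [terminal]
30. n16.key = 4  [A.val * -1 + 32]
31. n15.live = "qm"  ["qm"]
32. n18.lab = "qqm"  ["q" ++ D.live]
33. n19.lab = "qqmy"  [C₀.lab ++ "y"]
34. n20.pre = 19  [terminal]
35. n19.key = "qqmyq"  [C.lab ++ "q"]
36. n19.idx = true  [true]
37. n19.val = -1  [h.pre - 20]
38. n21.pre = 3  [terminal]
39. n22.env = "wqqm"  ["w" ++ C₀.lab]
40. n23.off = "uz"  [terminal]
41. n24.ok = "wn"  [terminal]
42. n22.lab = 27  [len(S.env) + 23]
43. n18.key = "yqqmyq"  ["y" ++ C₁.key]
44. n18.idx = true  [C₁.idx == true]
45. n18.val = 26  [C₁.val * -2 + 24]
46. n4.idx = false  [C.idx == false]
47. n25.off = "kz"  [terminal]
48. n0.lab = 3  [B.hot + 5]

"yqqmyq"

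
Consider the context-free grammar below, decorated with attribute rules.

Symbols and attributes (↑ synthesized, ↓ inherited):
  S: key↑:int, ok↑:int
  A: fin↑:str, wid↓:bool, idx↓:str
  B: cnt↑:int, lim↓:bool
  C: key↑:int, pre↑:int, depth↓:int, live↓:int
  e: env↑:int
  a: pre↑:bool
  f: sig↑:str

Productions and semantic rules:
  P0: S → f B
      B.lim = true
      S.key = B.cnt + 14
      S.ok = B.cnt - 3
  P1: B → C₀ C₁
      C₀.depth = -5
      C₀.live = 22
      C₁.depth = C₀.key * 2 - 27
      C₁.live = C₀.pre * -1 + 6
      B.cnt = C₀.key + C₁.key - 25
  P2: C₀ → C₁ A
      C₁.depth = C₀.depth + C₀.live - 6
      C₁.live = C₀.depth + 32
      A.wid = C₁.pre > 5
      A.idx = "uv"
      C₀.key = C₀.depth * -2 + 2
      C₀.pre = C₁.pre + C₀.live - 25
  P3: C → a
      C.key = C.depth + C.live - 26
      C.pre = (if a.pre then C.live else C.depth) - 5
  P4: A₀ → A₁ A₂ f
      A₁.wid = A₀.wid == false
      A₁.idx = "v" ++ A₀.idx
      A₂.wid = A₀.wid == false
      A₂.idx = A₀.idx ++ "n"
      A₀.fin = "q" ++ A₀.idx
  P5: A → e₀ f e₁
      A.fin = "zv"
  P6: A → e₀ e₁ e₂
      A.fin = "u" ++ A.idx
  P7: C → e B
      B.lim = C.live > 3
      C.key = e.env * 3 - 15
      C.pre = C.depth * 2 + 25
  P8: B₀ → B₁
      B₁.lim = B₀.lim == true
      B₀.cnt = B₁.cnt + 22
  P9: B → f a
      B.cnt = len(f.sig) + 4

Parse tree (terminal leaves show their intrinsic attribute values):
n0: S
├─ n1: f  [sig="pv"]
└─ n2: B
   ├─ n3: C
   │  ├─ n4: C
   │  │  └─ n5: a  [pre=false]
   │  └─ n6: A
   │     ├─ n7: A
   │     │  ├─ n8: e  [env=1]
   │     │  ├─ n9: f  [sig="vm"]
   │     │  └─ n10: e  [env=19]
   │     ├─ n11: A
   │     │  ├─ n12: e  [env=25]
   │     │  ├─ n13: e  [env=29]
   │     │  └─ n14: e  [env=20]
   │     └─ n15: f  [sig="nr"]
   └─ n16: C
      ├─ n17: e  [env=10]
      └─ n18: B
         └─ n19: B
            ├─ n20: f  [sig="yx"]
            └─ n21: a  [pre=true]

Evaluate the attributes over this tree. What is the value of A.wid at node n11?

false

1. n1.sig = "pv"  [terminal]
2. n2.lim = true  [true]
3. n3.depth = -5  [-5]
4. n3.live = 22  [22]
5. n4.depth = 11  [C₀.depth + C₀.live - 6]
6. n4.live = 27  [C₀.depth + 32]
7. n5.pre = false  [terminal]
8. n4.key = 12  [C.depth + C.live - 26]
9. n4.pre = 6  [(if a.pre then C.live else C.depth) - 5]
10. n6.wid = true  [C₁.pre > 5]
11. n6.idx = "uv"  ["uv"]
12. n7.wid = false  [A₀.wid == false]
13. n7.idx = "vuv"  ["v" ++ A₀.idx]
14. n8.env = 1  [terminal]
15. n9.sig = "vm"  [terminal]
16. n10.env = 19  [terminal]
17. n7.fin = "zv"  ["zv"]
18. n11.wid = false  [A₀.wid == false]
19. n11.idx = "uvn"  [A₀.idx ++ "n"]
20. n12.env = 25  [terminal]
21. n13.env = 29  [terminal]
22. n14.env = 20  [terminal]
23. n11.fin = "uuvn"  ["u" ++ A.idx]
24. n15.sig = "nr"  [terminal]
25. n6.fin = "quv"  ["q" ++ A₀.idx]
26. n3.key = 12  [C₀.depth * -2 + 2]
27. n3.pre = 3  [C₁.pre + C₀.live - 25]
28. n16.depth = -3  [C₀.key * 2 - 27]
29. n16.live = 3  [C₀.pre * -1 + 6]
30. n17.env = 10  [terminal]
31. n18.lim = false  [C.live > 3]
32. n19.lim = false  [B₀.lim == true]
33. n20.sig = "yx"  [terminal]
34. n21.pre = true  [terminal]
35. n19.cnt = 6  [len(f.sig) + 4]
36. n18.cnt = 28  [B₁.cnt + 22]
37. n16.key = 15  [e.env * 3 - 15]
38. n16.pre = 19  [C.depth * 2 + 25]
39. n2.cnt = 2  [C₀.key + C₁.key - 25]
40. n0.key = 16  [B.cnt + 14]
41. n0.ok = -1  [B.cnt - 3]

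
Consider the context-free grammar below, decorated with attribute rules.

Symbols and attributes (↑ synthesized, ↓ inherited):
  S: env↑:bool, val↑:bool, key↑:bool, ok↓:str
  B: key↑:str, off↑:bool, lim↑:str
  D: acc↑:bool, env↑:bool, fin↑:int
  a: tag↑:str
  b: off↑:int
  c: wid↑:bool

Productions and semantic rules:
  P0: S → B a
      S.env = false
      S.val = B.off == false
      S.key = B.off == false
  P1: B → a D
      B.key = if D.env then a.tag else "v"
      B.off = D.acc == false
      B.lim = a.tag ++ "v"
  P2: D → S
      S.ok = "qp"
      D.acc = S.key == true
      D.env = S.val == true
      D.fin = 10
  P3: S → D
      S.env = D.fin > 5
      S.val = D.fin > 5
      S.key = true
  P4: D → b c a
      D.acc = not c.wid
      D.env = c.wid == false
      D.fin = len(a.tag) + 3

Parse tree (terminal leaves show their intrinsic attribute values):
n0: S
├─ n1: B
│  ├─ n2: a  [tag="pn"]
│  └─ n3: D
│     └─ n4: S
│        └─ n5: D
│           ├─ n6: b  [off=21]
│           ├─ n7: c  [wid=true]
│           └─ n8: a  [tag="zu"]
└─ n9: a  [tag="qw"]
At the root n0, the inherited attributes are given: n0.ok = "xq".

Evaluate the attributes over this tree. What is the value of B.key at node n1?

1. n0.ok = "xq"  [given at root]
2. n2.tag = "pn"  [terminal]
3. n4.ok = "qp"  ["qp"]
4. n6.off = 21  [terminal]
5. n7.wid = true  [terminal]
6. n8.tag = "zu"  [terminal]
7. n5.acc = false  [not c.wid]
8. n5.env = false  [c.wid == false]
9. n5.fin = 5  [len(a.tag) + 3]
10. n4.env = false  [D.fin > 5]
11. n4.val = false  [D.fin > 5]
12. n4.key = true  [true]
13. n3.acc = true  [S.key == true]
14. n3.env = false  [S.val == true]
15. n3.fin = 10  [10]
16. n1.key = "v"  [if D.env then a.tag else "v"]
17. n1.off = false  [D.acc == false]
18. n1.lim = "pnv"  [a.tag ++ "v"]
19. n9.tag = "qw"  [terminal]
20. n0.env = false  [false]
21. n0.val = true  [B.off == false]
22. n0.key = true  [B.off == false]

"v"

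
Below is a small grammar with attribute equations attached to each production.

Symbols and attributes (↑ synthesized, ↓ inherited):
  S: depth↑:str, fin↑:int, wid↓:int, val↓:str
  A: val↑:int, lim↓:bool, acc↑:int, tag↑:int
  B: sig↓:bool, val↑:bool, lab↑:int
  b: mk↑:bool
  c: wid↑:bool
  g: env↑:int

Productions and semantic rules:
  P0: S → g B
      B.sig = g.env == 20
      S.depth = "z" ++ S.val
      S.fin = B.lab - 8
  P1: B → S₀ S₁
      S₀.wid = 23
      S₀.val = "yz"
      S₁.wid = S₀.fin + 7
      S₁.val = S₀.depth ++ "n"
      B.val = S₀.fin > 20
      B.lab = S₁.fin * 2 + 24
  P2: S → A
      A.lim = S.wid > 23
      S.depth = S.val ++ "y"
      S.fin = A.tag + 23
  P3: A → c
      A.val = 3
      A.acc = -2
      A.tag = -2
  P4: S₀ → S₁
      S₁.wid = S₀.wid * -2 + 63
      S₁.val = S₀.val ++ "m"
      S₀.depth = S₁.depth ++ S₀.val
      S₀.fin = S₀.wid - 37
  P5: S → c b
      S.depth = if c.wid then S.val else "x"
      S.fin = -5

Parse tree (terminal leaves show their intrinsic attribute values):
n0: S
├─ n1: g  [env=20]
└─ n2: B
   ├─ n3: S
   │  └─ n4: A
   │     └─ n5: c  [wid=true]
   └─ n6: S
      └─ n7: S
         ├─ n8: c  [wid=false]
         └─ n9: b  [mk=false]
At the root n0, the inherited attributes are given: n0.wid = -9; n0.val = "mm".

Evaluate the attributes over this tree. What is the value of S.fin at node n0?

1. n0.wid = -9  [given at root]
2. n0.val = "mm"  [given at root]
3. n1.env = 20  [terminal]
4. n2.sig = true  [g.env == 20]
5. n3.wid = 23  [23]
6. n3.val = "yz"  ["yz"]
7. n4.lim = false  [S.wid > 23]
8. n5.wid = true  [terminal]
9. n4.val = 3  [3]
10. n4.acc = -2  [-2]
11. n4.tag = -2  [-2]
12. n3.depth = "yzy"  [S.val ++ "y"]
13. n3.fin = 21  [A.tag + 23]
14. n6.wid = 28  [S₀.fin + 7]
15. n6.val = "yzyn"  [S₀.depth ++ "n"]
16. n7.wid = 7  [S₀.wid * -2 + 63]
17. n7.val = "yzynm"  [S₀.val ++ "m"]
18. n8.wid = false  [terminal]
19. n9.mk = false  [terminal]
20. n7.depth = "x"  [if c.wid then S.val else "x"]
21. n7.fin = -5  [-5]
22. n6.depth = "xyzyn"  [S₁.depth ++ S₀.val]
23. n6.fin = -9  [S₀.wid - 37]
24. n2.val = true  [S₀.fin > 20]
25. n2.lab = 6  [S₁.fin * 2 + 24]
26. n0.depth = "zmm"  ["z" ++ S.val]
27. n0.fin = -2  [B.lab - 8]

-2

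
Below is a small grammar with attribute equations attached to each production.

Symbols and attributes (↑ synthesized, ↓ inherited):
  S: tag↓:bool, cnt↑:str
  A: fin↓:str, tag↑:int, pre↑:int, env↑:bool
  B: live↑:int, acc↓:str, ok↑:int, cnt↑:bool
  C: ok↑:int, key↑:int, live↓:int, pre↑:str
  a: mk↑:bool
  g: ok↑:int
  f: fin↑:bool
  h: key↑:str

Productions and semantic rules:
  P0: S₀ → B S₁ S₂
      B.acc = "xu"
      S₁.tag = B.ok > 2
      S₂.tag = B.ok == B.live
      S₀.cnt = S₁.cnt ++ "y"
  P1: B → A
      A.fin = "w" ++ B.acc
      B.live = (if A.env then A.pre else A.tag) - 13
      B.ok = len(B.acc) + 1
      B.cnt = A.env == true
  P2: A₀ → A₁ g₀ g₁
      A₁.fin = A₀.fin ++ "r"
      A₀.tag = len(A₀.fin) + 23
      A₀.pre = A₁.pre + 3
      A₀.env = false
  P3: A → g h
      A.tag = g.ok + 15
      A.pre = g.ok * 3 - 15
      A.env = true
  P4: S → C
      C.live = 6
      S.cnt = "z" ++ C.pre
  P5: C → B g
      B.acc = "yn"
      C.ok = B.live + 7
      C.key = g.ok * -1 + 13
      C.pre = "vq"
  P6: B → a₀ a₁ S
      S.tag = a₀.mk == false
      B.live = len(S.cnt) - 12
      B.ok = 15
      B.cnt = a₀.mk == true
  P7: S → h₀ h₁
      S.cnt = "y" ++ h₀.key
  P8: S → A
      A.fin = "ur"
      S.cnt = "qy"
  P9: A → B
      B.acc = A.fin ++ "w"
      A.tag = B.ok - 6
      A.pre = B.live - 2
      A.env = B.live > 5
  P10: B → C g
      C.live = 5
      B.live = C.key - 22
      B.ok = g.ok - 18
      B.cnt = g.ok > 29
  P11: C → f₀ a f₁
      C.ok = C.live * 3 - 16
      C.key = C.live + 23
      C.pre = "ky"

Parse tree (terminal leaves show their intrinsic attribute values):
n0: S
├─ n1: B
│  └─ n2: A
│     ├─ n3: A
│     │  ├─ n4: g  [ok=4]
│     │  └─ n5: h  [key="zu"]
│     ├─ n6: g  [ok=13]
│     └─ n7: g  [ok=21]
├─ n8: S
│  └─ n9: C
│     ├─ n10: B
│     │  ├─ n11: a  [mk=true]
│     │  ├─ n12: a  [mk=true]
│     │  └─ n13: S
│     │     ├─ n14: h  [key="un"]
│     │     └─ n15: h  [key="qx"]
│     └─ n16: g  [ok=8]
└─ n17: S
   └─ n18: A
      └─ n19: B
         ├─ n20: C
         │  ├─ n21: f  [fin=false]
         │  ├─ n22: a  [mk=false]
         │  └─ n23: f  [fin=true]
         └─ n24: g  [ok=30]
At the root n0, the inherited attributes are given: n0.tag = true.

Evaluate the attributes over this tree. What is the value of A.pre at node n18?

1. n0.tag = true  [given at root]
2. n1.acc = "xu"  ["xu"]
3. n2.fin = "wxu"  ["w" ++ B.acc]
4. n3.fin = "wxur"  [A₀.fin ++ "r"]
5. n4.ok = 4  [terminal]
6. n5.key = "zu"  [terminal]
7. n3.tag = 19  [g.ok + 15]
8. n3.pre = -3  [g.ok * 3 - 15]
9. n3.env = true  [true]
10. n6.ok = 13  [terminal]
11. n7.ok = 21  [terminal]
12. n2.tag = 26  [len(A₀.fin) + 23]
13. n2.pre = 0  [A₁.pre + 3]
14. n2.env = false  [false]
15. n1.live = 13  [(if A.env then A.pre else A.tag) - 13]
16. n1.ok = 3  [len(B.acc) + 1]
17. n1.cnt = false  [A.env == true]
18. n8.tag = true  [B.ok > 2]
19. n9.live = 6  [6]
20. n10.acc = "yn"  ["yn"]
21. n11.mk = true  [terminal]
22. n12.mk = true  [terminal]
23. n13.tag = false  [a₀.mk == false]
24. n14.key = "un"  [terminal]
25. n15.key = "qx"  [terminal]
26. n13.cnt = "yun"  ["y" ++ h₀.key]
27. n10.live = -9  [len(S.cnt) - 12]
28. n10.ok = 15  [15]
29. n10.cnt = true  [a₀.mk == true]
30. n16.ok = 8  [terminal]
31. n9.ok = -2  [B.live + 7]
32. n9.key = 5  [g.ok * -1 + 13]
33. n9.pre = "vq"  ["vq"]
34. n8.cnt = "zvq"  ["z" ++ C.pre]
35. n17.tag = false  [B.ok == B.live]
36. n18.fin = "ur"  ["ur"]
37. n19.acc = "urw"  [A.fin ++ "w"]
38. n20.live = 5  [5]
39. n21.fin = false  [terminal]
40. n22.mk = false  [terminal]
41. n23.fin = true  [terminal]
42. n20.ok = -1  [C.live * 3 - 16]
43. n20.key = 28  [C.live + 23]
44. n20.pre = "ky"  ["ky"]
45. n24.ok = 30  [terminal]
46. n19.live = 6  [C.key - 22]
47. n19.ok = 12  [g.ok - 18]
48. n19.cnt = true  [g.ok > 29]
49. n18.tag = 6  [B.ok - 6]
50. n18.pre = 4  [B.live - 2]
51. n18.env = true  [B.live > 5]
52. n17.cnt = "qy"  ["qy"]
53. n0.cnt = "zvqy"  [S₁.cnt ++ "y"]

4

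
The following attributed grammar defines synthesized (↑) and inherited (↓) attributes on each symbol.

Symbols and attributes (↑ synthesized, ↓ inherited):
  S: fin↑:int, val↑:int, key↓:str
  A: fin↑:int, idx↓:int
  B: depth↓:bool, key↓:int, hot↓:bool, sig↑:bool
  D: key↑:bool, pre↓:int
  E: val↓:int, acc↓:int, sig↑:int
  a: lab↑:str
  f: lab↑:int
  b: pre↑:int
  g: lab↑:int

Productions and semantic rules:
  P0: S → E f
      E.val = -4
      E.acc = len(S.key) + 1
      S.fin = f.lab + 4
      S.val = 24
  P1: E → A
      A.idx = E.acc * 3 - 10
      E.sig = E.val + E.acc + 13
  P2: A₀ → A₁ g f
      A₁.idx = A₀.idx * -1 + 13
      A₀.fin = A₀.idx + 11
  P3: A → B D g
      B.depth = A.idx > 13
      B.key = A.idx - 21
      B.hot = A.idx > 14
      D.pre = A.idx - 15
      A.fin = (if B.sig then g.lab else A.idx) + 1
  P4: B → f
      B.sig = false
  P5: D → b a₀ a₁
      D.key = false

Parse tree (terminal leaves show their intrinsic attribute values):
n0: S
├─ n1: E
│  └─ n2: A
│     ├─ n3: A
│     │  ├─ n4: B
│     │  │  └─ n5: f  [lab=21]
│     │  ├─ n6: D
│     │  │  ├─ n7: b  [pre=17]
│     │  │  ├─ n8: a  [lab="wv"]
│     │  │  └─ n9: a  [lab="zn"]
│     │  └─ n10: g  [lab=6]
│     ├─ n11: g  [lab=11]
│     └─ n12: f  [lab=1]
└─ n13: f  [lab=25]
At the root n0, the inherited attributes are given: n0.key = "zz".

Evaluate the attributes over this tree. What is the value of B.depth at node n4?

1. n0.key = "zz"  [given at root]
2. n1.val = -4  [-4]
3. n1.acc = 3  [len(S.key) + 1]
4. n2.idx = -1  [E.acc * 3 - 10]
5. n3.idx = 14  [A₀.idx * -1 + 13]
6. n4.depth = true  [A.idx > 13]
7. n4.key = -7  [A.idx - 21]
8. n4.hot = false  [A.idx > 14]
9. n5.lab = 21  [terminal]
10. n4.sig = false  [false]
11. n6.pre = -1  [A.idx - 15]
12. n7.pre = 17  [terminal]
13. n8.lab = "wv"  [terminal]
14. n9.lab = "zn"  [terminal]
15. n6.key = false  [false]
16. n10.lab = 6  [terminal]
17. n3.fin = 15  [(if B.sig then g.lab else A.idx) + 1]
18. n11.lab = 11  [terminal]
19. n12.lab = 1  [terminal]
20. n2.fin = 10  [A₀.idx + 11]
21. n1.sig = 12  [E.val + E.acc + 13]
22. n13.lab = 25  [terminal]
23. n0.fin = 29  [f.lab + 4]
24. n0.val = 24  [24]

true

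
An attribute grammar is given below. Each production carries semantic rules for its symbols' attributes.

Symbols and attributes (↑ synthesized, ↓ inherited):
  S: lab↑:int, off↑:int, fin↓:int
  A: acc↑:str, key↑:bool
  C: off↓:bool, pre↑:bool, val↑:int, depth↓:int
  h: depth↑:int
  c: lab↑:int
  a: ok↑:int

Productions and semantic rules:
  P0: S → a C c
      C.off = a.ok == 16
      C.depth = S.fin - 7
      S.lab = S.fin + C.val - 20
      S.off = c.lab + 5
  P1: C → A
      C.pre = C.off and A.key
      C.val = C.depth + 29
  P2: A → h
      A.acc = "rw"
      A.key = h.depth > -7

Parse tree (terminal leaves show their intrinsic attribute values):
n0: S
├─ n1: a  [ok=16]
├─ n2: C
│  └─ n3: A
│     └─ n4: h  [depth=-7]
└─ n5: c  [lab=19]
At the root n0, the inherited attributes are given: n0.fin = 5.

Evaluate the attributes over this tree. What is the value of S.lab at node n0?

12

1. n0.fin = 5  [given at root]
2. n1.ok = 16  [terminal]
3. n2.off = true  [a.ok == 16]
4. n2.depth = -2  [S.fin - 7]
5. n4.depth = -7  [terminal]
6. n3.acc = "rw"  ["rw"]
7. n3.key = false  [h.depth > -7]
8. n2.pre = false  [C.off and A.key]
9. n2.val = 27  [C.depth + 29]
10. n5.lab = 19  [terminal]
11. n0.lab = 12  [S.fin + C.val - 20]
12. n0.off = 24  [c.lab + 5]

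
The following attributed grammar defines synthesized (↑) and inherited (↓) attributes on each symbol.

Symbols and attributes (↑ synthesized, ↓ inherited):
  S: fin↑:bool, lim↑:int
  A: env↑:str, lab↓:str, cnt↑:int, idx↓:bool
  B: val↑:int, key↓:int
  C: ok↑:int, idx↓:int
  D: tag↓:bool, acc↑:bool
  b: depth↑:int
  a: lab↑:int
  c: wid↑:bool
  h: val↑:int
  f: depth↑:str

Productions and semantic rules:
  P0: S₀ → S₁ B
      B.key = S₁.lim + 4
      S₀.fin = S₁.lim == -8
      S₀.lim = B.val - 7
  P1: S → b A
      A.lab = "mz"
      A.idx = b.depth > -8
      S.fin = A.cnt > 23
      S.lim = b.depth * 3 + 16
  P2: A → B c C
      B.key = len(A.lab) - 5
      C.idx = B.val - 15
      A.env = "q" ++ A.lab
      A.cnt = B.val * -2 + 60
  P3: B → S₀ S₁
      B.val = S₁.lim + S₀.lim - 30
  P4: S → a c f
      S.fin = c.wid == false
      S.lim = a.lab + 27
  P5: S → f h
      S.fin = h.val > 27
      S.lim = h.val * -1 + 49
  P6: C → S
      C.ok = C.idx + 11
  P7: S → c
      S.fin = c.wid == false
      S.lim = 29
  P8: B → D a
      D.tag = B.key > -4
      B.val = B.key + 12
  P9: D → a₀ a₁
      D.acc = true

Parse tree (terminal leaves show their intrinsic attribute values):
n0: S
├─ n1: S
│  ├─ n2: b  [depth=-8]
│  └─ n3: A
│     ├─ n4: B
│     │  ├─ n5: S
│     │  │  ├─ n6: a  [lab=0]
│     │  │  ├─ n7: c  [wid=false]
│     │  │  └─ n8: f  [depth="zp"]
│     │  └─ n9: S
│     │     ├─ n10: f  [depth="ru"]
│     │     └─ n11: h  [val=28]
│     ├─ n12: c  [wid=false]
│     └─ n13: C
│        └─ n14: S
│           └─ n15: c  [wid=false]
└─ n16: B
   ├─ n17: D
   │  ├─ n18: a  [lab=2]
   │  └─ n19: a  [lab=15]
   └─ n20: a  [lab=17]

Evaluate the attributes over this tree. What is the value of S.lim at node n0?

1

1. n2.depth = -8  [terminal]
2. n3.lab = "mz"  ["mz"]
3. n3.idx = false  [b.depth > -8]
4. n4.key = -3  [len(A.lab) - 5]
5. n6.lab = 0  [terminal]
6. n7.wid = false  [terminal]
7. n8.depth = "zp"  [terminal]
8. n5.fin = true  [c.wid == false]
9. n5.lim = 27  [a.lab + 27]
10. n10.depth = "ru"  [terminal]
11. n11.val = 28  [terminal]
12. n9.fin = true  [h.val > 27]
13. n9.lim = 21  [h.val * -1 + 49]
14. n4.val = 18  [S₁.lim + S₀.lim - 30]
15. n12.wid = false  [terminal]
16. n13.idx = 3  [B.val - 15]
17. n15.wid = false  [terminal]
18. n14.fin = true  [c.wid == false]
19. n14.lim = 29  [29]
20. n13.ok = 14  [C.idx + 11]
21. n3.env = "qmz"  ["q" ++ A.lab]
22. n3.cnt = 24  [B.val * -2 + 60]
23. n1.fin = true  [A.cnt > 23]
24. n1.lim = -8  [b.depth * 3 + 16]
25. n16.key = -4  [S₁.lim + 4]
26. n17.tag = false  [B.key > -4]
27. n18.lab = 2  [terminal]
28. n19.lab = 15  [terminal]
29. n17.acc = true  [true]
30. n20.lab = 17  [terminal]
31. n16.val = 8  [B.key + 12]
32. n0.fin = true  [S₁.lim == -8]
33. n0.lim = 1  [B.val - 7]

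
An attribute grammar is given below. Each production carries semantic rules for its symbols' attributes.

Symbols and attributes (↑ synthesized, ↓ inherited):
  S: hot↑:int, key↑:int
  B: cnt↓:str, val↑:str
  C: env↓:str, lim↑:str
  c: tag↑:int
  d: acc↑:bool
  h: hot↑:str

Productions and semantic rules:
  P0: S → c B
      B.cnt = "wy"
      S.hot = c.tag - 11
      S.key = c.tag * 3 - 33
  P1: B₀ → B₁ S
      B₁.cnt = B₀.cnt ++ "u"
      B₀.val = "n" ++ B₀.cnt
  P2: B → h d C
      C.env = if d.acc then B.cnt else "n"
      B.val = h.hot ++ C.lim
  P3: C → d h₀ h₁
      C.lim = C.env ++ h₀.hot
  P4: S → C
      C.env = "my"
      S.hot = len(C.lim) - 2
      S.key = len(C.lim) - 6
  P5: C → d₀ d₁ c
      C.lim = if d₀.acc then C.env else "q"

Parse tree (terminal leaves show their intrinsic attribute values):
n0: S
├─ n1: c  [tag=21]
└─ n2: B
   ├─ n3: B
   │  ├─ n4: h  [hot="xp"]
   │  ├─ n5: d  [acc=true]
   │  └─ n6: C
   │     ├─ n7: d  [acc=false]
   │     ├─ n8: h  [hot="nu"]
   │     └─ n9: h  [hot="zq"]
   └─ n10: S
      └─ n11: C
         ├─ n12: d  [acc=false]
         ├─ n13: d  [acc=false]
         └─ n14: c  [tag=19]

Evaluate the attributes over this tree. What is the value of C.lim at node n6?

1. n1.tag = 21  [terminal]
2. n2.cnt = "wy"  ["wy"]
3. n3.cnt = "wyu"  [B₀.cnt ++ "u"]
4. n4.hot = "xp"  [terminal]
5. n5.acc = true  [terminal]
6. n6.env = "wyu"  [if d.acc then B.cnt else "n"]
7. n7.acc = false  [terminal]
8. n8.hot = "nu"  [terminal]
9. n9.hot = "zq"  [terminal]
10. n6.lim = "wyunu"  [C.env ++ h₀.hot]
11. n3.val = "xpwyunu"  [h.hot ++ C.lim]
12. n11.env = "my"  ["my"]
13. n12.acc = false  [terminal]
14. n13.acc = false  [terminal]
15. n14.tag = 19  [terminal]
16. n11.lim = "q"  [if d₀.acc then C.env else "q"]
17. n10.hot = -1  [len(C.lim) - 2]
18. n10.key = -5  [len(C.lim) - 6]
19. n2.val = "nwy"  ["n" ++ B₀.cnt]
20. n0.hot = 10  [c.tag - 11]
21. n0.key = 30  [c.tag * 3 - 33]

"wyunu"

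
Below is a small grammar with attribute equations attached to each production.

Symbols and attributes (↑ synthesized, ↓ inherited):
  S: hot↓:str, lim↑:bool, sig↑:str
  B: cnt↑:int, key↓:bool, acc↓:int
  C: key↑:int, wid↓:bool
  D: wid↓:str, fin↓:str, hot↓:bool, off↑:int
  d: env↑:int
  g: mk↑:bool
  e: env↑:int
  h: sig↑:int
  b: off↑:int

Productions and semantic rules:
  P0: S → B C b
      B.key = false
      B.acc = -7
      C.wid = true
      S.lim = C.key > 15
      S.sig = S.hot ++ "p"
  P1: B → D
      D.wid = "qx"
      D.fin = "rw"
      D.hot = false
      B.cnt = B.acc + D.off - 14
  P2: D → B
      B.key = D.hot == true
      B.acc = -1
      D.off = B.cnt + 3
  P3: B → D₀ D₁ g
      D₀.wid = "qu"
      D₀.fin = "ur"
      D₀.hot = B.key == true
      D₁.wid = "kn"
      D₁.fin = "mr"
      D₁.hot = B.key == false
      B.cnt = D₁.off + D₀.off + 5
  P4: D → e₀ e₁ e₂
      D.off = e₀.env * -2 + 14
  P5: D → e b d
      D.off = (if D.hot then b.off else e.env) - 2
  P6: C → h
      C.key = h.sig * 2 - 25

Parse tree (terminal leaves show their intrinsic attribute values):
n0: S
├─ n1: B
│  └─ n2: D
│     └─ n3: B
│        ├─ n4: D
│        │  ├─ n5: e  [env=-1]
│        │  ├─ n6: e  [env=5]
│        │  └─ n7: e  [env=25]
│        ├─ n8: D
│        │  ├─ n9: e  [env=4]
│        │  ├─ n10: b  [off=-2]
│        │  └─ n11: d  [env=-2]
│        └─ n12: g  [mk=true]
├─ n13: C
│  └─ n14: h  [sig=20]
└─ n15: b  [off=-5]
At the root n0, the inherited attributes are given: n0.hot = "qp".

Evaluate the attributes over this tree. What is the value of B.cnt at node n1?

-1

1. n0.hot = "qp"  [given at root]
2. n1.key = false  [false]
3. n1.acc = -7  [-7]
4. n2.wid = "qx"  ["qx"]
5. n2.fin = "rw"  ["rw"]
6. n2.hot = false  [false]
7. n3.key = false  [D.hot == true]
8. n3.acc = -1  [-1]
9. n4.wid = "qu"  ["qu"]
10. n4.fin = "ur"  ["ur"]
11. n4.hot = false  [B.key == true]
12. n5.env = -1  [terminal]
13. n6.env = 5  [terminal]
14. n7.env = 25  [terminal]
15. n4.off = 16  [e₀.env * -2 + 14]
16. n8.wid = "kn"  ["kn"]
17. n8.fin = "mr"  ["mr"]
18. n8.hot = true  [B.key == false]
19. n9.env = 4  [terminal]
20. n10.off = -2  [terminal]
21. n11.env = -2  [terminal]
22. n8.off = -4  [(if D.hot then b.off else e.env) - 2]
23. n12.mk = true  [terminal]
24. n3.cnt = 17  [D₁.off + D₀.off + 5]
25. n2.off = 20  [B.cnt + 3]
26. n1.cnt = -1  [B.acc + D.off - 14]
27. n13.wid = true  [true]
28. n14.sig = 20  [terminal]
29. n13.key = 15  [h.sig * 2 - 25]
30. n15.off = -5  [terminal]
31. n0.lim = false  [C.key > 15]
32. n0.sig = "qpp"  [S.hot ++ "p"]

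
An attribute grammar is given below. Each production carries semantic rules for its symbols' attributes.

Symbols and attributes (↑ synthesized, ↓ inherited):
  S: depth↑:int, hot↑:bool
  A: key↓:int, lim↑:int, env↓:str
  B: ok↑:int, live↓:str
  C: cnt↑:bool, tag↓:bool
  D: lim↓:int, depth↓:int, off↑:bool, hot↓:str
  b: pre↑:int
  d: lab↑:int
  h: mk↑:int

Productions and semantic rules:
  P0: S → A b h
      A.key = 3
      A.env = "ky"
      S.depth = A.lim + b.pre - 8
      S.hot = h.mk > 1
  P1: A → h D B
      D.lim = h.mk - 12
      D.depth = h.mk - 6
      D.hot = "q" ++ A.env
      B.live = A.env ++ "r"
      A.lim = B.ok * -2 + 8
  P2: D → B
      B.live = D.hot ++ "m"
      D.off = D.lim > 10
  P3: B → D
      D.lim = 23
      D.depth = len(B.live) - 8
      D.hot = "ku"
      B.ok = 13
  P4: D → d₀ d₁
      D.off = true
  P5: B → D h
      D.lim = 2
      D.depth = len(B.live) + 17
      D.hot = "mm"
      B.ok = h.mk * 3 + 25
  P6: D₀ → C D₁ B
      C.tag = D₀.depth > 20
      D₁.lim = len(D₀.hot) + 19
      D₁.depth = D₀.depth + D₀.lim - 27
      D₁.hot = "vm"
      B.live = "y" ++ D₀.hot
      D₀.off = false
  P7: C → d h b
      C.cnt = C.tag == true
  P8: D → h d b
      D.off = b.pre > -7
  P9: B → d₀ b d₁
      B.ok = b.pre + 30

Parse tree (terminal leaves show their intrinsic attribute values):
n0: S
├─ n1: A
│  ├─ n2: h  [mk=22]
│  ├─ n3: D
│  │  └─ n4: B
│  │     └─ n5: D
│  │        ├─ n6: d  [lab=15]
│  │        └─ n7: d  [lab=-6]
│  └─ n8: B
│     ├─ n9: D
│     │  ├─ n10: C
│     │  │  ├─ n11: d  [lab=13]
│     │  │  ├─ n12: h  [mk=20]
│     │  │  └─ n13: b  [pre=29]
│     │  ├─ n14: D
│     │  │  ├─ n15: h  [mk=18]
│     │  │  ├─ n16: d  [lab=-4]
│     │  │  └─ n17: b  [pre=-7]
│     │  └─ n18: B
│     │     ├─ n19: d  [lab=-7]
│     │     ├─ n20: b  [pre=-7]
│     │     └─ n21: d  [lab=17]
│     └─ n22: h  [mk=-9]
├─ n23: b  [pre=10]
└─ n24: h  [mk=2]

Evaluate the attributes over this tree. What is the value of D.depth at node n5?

-4

1. n1.key = 3  [3]
2. n1.env = "ky"  ["ky"]
3. n2.mk = 22  [terminal]
4. n3.lim = 10  [h.mk - 12]
5. n3.depth = 16  [h.mk - 6]
6. n3.hot = "qky"  ["q" ++ A.env]
7. n4.live = "qkym"  [D.hot ++ "m"]
8. n5.lim = 23  [23]
9. n5.depth = -4  [len(B.live) - 8]
10. n5.hot = "ku"  ["ku"]
11. n6.lab = 15  [terminal]
12. n7.lab = -6  [terminal]
13. n5.off = true  [true]
14. n4.ok = 13  [13]
15. n3.off = false  [D.lim > 10]
16. n8.live = "kyr"  [A.env ++ "r"]
17. n9.lim = 2  [2]
18. n9.depth = 20  [len(B.live) + 17]
19. n9.hot = "mm"  ["mm"]
20. n10.tag = false  [D₀.depth > 20]
21. n11.lab = 13  [terminal]
22. n12.mk = 20  [terminal]
23. n13.pre = 29  [terminal]
24. n10.cnt = false  [C.tag == true]
25. n14.lim = 21  [len(D₀.hot) + 19]
26. n14.depth = -5  [D₀.depth + D₀.lim - 27]
27. n14.hot = "vm"  ["vm"]
28. n15.mk = 18  [terminal]
29. n16.lab = -4  [terminal]
30. n17.pre = -7  [terminal]
31. n14.off = false  [b.pre > -7]
32. n18.live = "ymm"  ["y" ++ D₀.hot]
33. n19.lab = -7  [terminal]
34. n20.pre = -7  [terminal]
35. n21.lab = 17  [terminal]
36. n18.ok = 23  [b.pre + 30]
37. n9.off = false  [false]
38. n22.mk = -9  [terminal]
39. n8.ok = -2  [h.mk * 3 + 25]
40. n1.lim = 12  [B.ok * -2 + 8]
41. n23.pre = 10  [terminal]
42. n24.mk = 2  [terminal]
43. n0.depth = 14  [A.lim + b.pre - 8]
44. n0.hot = true  [h.mk > 1]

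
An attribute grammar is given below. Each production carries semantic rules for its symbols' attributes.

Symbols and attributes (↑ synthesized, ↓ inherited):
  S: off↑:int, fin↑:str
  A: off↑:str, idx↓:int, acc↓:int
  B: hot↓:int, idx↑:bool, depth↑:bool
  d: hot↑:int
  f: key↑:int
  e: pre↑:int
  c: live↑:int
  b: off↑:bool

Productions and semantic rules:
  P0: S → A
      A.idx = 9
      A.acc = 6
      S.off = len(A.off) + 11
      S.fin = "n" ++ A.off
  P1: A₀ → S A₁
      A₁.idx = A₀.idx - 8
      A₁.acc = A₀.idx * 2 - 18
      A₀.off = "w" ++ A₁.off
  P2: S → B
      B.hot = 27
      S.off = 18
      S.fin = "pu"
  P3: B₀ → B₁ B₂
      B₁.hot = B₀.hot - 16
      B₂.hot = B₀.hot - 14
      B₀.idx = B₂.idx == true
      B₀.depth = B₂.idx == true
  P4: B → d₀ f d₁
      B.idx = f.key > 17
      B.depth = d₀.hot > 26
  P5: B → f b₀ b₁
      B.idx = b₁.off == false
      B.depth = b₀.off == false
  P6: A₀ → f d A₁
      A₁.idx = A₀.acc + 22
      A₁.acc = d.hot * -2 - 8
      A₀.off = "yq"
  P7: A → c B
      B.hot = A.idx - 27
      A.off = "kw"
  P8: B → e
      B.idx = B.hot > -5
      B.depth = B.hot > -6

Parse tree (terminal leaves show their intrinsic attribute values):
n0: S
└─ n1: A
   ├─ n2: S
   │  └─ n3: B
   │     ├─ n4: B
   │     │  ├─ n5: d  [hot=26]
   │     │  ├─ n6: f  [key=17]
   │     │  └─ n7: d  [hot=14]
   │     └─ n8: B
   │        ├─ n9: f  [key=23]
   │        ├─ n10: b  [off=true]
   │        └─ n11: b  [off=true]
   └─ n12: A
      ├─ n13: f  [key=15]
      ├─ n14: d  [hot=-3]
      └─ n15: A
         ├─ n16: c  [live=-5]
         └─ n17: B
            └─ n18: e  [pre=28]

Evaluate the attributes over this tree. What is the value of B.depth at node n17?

true

1. n1.idx = 9  [9]
2. n1.acc = 6  [6]
3. n3.hot = 27  [27]
4. n4.hot = 11  [B₀.hot - 16]
5. n5.hot = 26  [terminal]
6. n6.key = 17  [terminal]
7. n7.hot = 14  [terminal]
8. n4.idx = false  [f.key > 17]
9. n4.depth = false  [d₀.hot > 26]
10. n8.hot = 13  [B₀.hot - 14]
11. n9.key = 23  [terminal]
12. n10.off = true  [terminal]
13. n11.off = true  [terminal]
14. n8.idx = false  [b₁.off == false]
15. n8.depth = false  [b₀.off == false]
16. n3.idx = false  [B₂.idx == true]
17. n3.depth = false  [B₂.idx == true]
18. n2.off = 18  [18]
19. n2.fin = "pu"  ["pu"]
20. n12.idx = 1  [A₀.idx - 8]
21. n12.acc = 0  [A₀.idx * 2 - 18]
22. n13.key = 15  [terminal]
23. n14.hot = -3  [terminal]
24. n15.idx = 22  [A₀.acc + 22]
25. n15.acc = -2  [d.hot * -2 - 8]
26. n16.live = -5  [terminal]
27. n17.hot = -5  [A.idx - 27]
28. n18.pre = 28  [terminal]
29. n17.idx = false  [B.hot > -5]
30. n17.depth = true  [B.hot > -6]
31. n15.off = "kw"  ["kw"]
32. n12.off = "yq"  ["yq"]
33. n1.off = "wyq"  ["w" ++ A₁.off]
34. n0.off = 14  [len(A.off) + 11]
35. n0.fin = "nwyq"  ["n" ++ A.off]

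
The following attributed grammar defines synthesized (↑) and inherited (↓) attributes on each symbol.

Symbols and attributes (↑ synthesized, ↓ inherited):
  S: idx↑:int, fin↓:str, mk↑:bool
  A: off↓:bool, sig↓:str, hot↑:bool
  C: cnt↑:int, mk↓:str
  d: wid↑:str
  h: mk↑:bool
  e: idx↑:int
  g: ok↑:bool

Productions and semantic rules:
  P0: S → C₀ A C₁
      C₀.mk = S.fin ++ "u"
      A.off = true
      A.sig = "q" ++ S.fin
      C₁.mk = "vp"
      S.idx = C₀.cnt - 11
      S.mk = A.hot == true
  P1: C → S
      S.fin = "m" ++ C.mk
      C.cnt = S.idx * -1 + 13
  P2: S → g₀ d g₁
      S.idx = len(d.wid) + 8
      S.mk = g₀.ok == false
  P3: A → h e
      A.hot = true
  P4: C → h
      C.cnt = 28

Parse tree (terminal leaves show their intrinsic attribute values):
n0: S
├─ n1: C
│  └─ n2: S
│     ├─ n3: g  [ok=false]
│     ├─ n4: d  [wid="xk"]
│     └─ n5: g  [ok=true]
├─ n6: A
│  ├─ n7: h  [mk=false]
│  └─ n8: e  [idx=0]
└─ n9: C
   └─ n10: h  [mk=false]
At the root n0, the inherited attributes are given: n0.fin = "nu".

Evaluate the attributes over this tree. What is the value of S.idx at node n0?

-8

1. n0.fin = "nu"  [given at root]
2. n1.mk = "nuu"  [S.fin ++ "u"]
3. n2.fin = "mnuu"  ["m" ++ C.mk]
4. n3.ok = false  [terminal]
5. n4.wid = "xk"  [terminal]
6. n5.ok = true  [terminal]
7. n2.idx = 10  [len(d.wid) + 8]
8. n2.mk = true  [g₀.ok == false]
9. n1.cnt = 3  [S.idx * -1 + 13]
10. n6.off = true  [true]
11. n6.sig = "qnu"  ["q" ++ S.fin]
12. n7.mk = false  [terminal]
13. n8.idx = 0  [terminal]
14. n6.hot = true  [true]
15. n9.mk = "vp"  ["vp"]
16. n10.mk = false  [terminal]
17. n9.cnt = 28  [28]
18. n0.idx = -8  [C₀.cnt - 11]
19. n0.mk = true  [A.hot == true]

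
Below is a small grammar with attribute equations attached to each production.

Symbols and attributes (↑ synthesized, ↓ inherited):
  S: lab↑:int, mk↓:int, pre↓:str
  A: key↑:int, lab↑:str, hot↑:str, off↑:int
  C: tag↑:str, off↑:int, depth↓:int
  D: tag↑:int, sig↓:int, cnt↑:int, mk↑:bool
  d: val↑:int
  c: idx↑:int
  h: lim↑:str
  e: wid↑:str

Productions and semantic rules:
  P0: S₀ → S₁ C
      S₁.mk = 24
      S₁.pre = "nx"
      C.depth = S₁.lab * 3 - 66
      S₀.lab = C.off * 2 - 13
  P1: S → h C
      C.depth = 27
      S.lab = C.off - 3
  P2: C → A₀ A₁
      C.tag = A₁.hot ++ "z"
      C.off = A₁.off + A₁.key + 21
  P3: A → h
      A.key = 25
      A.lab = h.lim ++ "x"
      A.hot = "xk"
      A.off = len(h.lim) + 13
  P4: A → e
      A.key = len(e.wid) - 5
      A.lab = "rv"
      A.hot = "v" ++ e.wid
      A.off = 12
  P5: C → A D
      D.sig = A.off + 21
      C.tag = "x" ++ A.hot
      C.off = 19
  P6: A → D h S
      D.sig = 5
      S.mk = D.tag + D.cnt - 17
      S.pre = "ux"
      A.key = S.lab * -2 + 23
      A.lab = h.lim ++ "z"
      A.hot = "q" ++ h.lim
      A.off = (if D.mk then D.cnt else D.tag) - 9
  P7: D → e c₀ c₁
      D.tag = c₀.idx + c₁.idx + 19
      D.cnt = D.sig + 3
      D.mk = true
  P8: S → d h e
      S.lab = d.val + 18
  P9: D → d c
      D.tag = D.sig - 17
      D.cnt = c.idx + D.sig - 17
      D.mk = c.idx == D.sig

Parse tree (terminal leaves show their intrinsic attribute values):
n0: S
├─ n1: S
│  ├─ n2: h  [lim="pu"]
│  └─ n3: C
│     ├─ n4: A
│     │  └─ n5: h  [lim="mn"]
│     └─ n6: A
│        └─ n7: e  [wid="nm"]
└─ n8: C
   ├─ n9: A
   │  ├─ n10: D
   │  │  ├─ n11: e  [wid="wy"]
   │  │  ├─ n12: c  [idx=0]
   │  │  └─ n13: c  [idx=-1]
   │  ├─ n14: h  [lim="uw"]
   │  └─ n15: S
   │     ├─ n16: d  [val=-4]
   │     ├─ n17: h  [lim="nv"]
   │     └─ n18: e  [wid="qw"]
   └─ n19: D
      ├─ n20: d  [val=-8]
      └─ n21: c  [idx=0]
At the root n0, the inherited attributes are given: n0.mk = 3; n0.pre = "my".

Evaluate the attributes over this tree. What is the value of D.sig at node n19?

1. n0.mk = 3  [given at root]
2. n0.pre = "my"  [given at root]
3. n1.mk = 24  [24]
4. n1.pre = "nx"  ["nx"]
5. n2.lim = "pu"  [terminal]
6. n3.depth = 27  [27]
7. n5.lim = "mn"  [terminal]
8. n4.key = 25  [25]
9. n4.lab = "mnx"  [h.lim ++ "x"]
10. n4.hot = "xk"  ["xk"]
11. n4.off = 15  [len(h.lim) + 13]
12. n7.wid = "nm"  [terminal]
13. n6.key = -3  [len(e.wid) - 5]
14. n6.lab = "rv"  ["rv"]
15. n6.hot = "vnm"  ["v" ++ e.wid]
16. n6.off = 12  [12]
17. n3.tag = "vnmz"  [A₁.hot ++ "z"]
18. n3.off = 30  [A₁.off + A₁.key + 21]
19. n1.lab = 27  [C.off - 3]
20. n8.depth = 15  [S₁.lab * 3 - 66]
21. n10.sig = 5  [5]
22. n11.wid = "wy"  [terminal]
23. n12.idx = 0  [terminal]
24. n13.idx = -1  [terminal]
25. n10.tag = 18  [c₀.idx + c₁.idx + 19]
26. n10.cnt = 8  [D.sig + 3]
27. n10.mk = true  [true]
28. n14.lim = "uw"  [terminal]
29. n15.mk = 9  [D.tag + D.cnt - 17]
30. n15.pre = "ux"  ["ux"]
31. n16.val = -4  [terminal]
32. n17.lim = "nv"  [terminal]
33. n18.wid = "qw"  [terminal]
34. n15.lab = 14  [d.val + 18]
35. n9.key = -5  [S.lab * -2 + 23]
36. n9.lab = "uwz"  [h.lim ++ "z"]
37. n9.hot = "quw"  ["q" ++ h.lim]
38. n9.off = -1  [(if D.mk then D.cnt else D.tag) - 9]
39. n19.sig = 20  [A.off + 21]
40. n20.val = -8  [terminal]
41. n21.idx = 0  [terminal]
42. n19.tag = 3  [D.sig - 17]
43. n19.cnt = 3  [c.idx + D.sig - 17]
44. n19.mk = false  [c.idx == D.sig]
45. n8.tag = "xquw"  ["x" ++ A.hot]
46. n8.off = 19  [19]
47. n0.lab = 25  [C.off * 2 - 13]

20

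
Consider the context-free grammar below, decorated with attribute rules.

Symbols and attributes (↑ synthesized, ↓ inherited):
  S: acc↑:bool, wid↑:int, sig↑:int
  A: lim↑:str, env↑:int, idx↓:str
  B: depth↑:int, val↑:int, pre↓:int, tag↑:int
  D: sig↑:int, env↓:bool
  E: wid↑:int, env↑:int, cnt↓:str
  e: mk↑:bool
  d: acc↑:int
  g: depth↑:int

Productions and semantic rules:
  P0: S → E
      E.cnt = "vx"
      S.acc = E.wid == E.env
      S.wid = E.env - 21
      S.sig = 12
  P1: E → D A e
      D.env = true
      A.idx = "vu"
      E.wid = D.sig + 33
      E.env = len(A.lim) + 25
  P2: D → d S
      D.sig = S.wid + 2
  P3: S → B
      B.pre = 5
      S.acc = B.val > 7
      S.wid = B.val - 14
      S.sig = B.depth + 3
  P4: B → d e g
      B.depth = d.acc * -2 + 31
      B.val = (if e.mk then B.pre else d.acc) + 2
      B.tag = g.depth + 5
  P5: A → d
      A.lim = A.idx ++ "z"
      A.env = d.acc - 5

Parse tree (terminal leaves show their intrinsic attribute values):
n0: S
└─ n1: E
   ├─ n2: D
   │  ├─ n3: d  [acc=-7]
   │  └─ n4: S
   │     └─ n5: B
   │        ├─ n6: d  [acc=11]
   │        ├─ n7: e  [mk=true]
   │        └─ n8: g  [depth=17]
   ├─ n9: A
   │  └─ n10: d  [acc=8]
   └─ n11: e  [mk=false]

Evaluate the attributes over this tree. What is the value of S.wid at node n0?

1. n1.cnt = "vx"  ["vx"]
2. n2.env = true  [true]
3. n3.acc = -7  [terminal]
4. n5.pre = 5  [5]
5. n6.acc = 11  [terminal]
6. n7.mk = true  [terminal]
7. n8.depth = 17  [terminal]
8. n5.depth = 9  [d.acc * -2 + 31]
9. n5.val = 7  [(if e.mk then B.pre else d.acc) + 2]
10. n5.tag = 22  [g.depth + 5]
11. n4.acc = false  [B.val > 7]
12. n4.wid = -7  [B.val - 14]
13. n4.sig = 12  [B.depth + 3]
14. n2.sig = -5  [S.wid + 2]
15. n9.idx = "vu"  ["vu"]
16. n10.acc = 8  [terminal]
17. n9.lim = "vuz"  [A.idx ++ "z"]
18. n9.env = 3  [d.acc - 5]
19. n11.mk = false  [terminal]
20. n1.wid = 28  [D.sig + 33]
21. n1.env = 28  [len(A.lim) + 25]
22. n0.acc = true  [E.wid == E.env]
23. n0.wid = 7  [E.env - 21]
24. n0.sig = 12  [12]

7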